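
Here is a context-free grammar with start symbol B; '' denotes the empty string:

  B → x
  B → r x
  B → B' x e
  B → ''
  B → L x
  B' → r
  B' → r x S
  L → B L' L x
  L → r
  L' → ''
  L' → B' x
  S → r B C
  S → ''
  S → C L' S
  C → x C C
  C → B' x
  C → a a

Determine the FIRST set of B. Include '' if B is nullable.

B → x contributes {x}.
B → r x contributes {r}.
From B → B' x e: add FIRST(B') = { r }.
B → '' contributes ''.
From B → L x: add FIRST(L) = { r, x }.
Union: FIRST(B) = { r, x, '' }.

{ r, x, '' }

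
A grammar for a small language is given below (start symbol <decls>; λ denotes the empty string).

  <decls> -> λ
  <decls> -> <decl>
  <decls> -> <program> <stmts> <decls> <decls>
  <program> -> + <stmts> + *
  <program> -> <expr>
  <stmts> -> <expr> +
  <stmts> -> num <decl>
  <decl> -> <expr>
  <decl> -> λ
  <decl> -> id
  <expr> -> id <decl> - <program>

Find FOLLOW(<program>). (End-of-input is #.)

In <decls> -> <program> <stmts> <decls> <decls>: add FIRST(<stmts> <decls> <decls>) = { id, num }.
In <expr> -> id <decl> - <program>: <program> is at the end, add FOLLOW(<expr>) = { #, +, -, id, num }.
Union: FOLLOW(<program>) = { #, +, -, id, num }.

{ #, +, -, id, num }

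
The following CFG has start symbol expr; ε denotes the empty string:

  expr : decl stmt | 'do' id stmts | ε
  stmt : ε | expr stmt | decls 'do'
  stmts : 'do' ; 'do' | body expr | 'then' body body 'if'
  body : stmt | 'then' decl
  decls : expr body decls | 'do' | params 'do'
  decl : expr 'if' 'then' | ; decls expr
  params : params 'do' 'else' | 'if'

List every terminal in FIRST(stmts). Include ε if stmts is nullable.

{ 'do', 'if', 'then', ;, ε }

stmts : 'do' ; 'do' contributes {'do'}.
From stmts : body expr: body, expr nullable, take FIRST(body) ∪ FIRST(expr) = { 'do', 'if', 'then', ; }; also ε since the whole RHS is nullable.
stmts : 'then' body body 'if' contributes {'then'}.
Union: FIRST(stmts) = { 'do', 'if', 'then', ;, ε }.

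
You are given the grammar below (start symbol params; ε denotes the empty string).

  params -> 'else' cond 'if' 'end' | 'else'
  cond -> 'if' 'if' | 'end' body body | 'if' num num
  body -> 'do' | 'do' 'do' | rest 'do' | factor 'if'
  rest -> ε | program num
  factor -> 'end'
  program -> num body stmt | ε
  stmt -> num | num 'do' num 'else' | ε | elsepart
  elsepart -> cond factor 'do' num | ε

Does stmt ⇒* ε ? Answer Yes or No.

Yes

stmt has an ε-production, so stmt ⇒ ε.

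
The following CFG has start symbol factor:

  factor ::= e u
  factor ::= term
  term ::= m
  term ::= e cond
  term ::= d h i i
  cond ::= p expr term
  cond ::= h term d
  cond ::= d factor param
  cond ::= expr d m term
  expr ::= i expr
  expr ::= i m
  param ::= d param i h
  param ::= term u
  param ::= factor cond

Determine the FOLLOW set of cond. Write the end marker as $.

In term ::= e cond: cond is at the end, add FOLLOW(term) = { $, d, e, h, i, m, p, u }.
In param ::= factor cond: cond is at the end, add FOLLOW(param) = { $, d, e, h, i, m, p, u }.
Union: FOLLOW(cond) = { $, d, e, h, i, m, p, u }.

{ $, d, e, h, i, m, p, u }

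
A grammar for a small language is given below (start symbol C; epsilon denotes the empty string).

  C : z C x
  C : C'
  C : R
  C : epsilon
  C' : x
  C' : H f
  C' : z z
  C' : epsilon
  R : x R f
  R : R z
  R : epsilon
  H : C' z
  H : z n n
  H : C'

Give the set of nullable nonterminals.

Directly nullable (have an epsilon-production): C, C', R.
H : C' with every symbol nullable, so H is nullable.

{ C, C', H, R }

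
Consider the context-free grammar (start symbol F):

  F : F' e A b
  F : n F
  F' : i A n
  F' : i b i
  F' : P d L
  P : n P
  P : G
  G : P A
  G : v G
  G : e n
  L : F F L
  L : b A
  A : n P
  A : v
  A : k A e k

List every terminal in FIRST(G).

{ e, n, v }

From G : P A: add FIRST(P) = { e, n, v }.
G : v G contributes {v}.
G : e n contributes {e}.
Union: FIRST(G) = { e, n, v }.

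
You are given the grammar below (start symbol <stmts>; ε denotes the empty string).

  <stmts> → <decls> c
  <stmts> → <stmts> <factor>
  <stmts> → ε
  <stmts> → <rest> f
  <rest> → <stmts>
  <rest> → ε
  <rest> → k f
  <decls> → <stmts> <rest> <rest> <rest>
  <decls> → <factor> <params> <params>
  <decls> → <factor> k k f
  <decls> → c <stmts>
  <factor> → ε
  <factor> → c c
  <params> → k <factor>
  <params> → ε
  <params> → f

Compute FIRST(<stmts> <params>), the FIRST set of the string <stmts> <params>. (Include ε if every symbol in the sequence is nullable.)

Add FIRST(<stmts>)\{ε} = { c, f, k }; <stmts> is nullable, continue.
Add FIRST(<params>)\{ε} = { f, k }; <params> is nullable, continue.
Every symbol is nullable, so include ε.

{ c, f, k, ε }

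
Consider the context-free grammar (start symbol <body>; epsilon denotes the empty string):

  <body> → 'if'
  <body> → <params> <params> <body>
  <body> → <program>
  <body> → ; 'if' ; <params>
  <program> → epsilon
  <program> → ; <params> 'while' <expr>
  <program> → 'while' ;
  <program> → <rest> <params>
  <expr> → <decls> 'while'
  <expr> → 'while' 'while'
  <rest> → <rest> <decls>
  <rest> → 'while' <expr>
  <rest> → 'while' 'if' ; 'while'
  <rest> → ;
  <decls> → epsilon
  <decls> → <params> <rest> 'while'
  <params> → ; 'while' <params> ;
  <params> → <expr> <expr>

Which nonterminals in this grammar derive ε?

Directly nullable (have an epsilon-production): <program>, <decls>.
<body> → <program> with every symbol nullable, so <body> is nullable.
No other nonterminal has a production whose RHS symbols are all nullable.

{ <body>, <decls>, <program> }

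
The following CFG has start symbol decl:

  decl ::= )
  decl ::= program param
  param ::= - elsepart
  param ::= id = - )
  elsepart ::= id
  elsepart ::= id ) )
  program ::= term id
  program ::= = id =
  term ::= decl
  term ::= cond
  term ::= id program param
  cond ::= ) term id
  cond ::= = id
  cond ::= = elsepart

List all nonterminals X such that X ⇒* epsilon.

{ } (none)

No nonterminal has an empty production or an RHS whose symbols are all nullable.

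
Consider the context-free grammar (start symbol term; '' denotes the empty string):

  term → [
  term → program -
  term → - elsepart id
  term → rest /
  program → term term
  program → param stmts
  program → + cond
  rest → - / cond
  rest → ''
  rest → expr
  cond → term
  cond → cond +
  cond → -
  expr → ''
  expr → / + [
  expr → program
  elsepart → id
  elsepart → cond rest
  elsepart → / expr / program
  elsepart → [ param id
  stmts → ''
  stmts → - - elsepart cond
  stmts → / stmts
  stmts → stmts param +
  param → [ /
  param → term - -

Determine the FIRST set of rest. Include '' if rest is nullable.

rest → - / cond contributes {-}.
rest → '' contributes ''.
From rest → expr: add FIRST(expr) = { +, -, /, [, '' } (including '' since expr is nullable).
Union: FIRST(rest) = { +, -, /, [, '' }.

{ +, -, /, [, '' }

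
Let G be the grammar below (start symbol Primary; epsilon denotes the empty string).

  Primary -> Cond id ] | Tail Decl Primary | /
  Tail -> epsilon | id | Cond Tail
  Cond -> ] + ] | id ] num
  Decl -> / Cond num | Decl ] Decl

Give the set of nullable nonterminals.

Directly nullable (have an epsilon-production): Tail.
No other nonterminal has a production whose RHS symbols are all nullable.

{ Tail }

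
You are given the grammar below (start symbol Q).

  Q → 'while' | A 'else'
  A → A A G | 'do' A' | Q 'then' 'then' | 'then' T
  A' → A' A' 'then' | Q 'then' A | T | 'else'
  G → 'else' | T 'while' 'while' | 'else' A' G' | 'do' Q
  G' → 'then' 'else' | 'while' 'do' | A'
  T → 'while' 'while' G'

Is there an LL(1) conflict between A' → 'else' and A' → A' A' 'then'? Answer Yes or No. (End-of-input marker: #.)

FIRST('else') = { 'else' } and FIRST(A' A' 'then') = { 'do', 'else', 'then', 'while' }.
Both contain 'else', so the two alternatives are not disjoint — LL(1) conflict.

Yes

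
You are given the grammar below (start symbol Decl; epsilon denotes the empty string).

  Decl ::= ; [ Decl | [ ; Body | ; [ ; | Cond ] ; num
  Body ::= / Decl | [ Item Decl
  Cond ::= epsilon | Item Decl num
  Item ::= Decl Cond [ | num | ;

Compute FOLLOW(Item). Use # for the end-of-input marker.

{ ;, [, ], num }

In Body ::= [ Item Decl: add FIRST(Decl) = { ;, [, ], num }.
In Cond ::= Item Decl num: add FIRST(Decl num) = { ;, [, ], num }.
Union: FOLLOW(Item) = { ;, [, ], num }.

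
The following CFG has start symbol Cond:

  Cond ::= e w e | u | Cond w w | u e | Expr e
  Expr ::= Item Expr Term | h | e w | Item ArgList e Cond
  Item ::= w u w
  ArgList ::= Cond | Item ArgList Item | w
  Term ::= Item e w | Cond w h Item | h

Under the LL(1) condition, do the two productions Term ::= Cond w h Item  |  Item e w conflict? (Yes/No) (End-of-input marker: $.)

FIRST(Cond w h Item) = { e, h, u, w } and FIRST(Item e w) = { w }.
Both contain w, so the two alternatives are not disjoint — LL(1) conflict.

Yes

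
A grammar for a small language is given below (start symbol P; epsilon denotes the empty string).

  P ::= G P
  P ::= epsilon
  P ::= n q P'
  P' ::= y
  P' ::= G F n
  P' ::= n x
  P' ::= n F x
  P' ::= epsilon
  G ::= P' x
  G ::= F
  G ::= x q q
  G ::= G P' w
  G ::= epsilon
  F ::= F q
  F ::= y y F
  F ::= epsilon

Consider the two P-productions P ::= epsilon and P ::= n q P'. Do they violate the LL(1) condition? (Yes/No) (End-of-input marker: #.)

FIRST(epsilon) = { epsilon } and FIRST(n q P') = { n }.
The first is nullable but FOLLOW(P) = { # } is disjoint from FIRST of the second.

No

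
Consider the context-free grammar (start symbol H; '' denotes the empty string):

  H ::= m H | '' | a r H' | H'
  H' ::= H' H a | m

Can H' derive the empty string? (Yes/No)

Nullable nonterminals: H.
No production of H' has an RHS whose symbols are all nullable, so H' is not nullable.

No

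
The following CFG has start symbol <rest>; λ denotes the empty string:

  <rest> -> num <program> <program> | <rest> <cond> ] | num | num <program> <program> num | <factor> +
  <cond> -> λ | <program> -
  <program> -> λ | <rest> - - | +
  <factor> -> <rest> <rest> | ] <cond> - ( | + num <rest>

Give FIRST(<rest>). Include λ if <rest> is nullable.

{ +, ], num }

<rest> -> num <program> <program> contributes {num}.
From <rest> -> <rest> <cond> ]: add FIRST(<rest>) = { +, ], num }.
<rest> -> num contributes {num}.
<rest> -> num <program> <program> num contributes {num}.
From <rest> -> <factor> +: add FIRST(<factor>) = { +, ], num }.
Union: FIRST(<rest>) = { +, ], num }.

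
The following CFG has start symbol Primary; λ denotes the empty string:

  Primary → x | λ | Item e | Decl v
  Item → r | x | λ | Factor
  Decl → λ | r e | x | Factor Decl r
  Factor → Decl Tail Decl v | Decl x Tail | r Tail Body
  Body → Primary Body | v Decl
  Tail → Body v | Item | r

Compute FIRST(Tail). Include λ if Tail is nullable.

{ e, r, v, x, λ }

From Tail → Body v: add FIRST(Body) = { e, r, v, x }.
From Tail → Item: add FIRST(Item) = { e, r, v, x, λ } (including λ since Item is nullable).
Tail → r contributes {r}.
Union: FIRST(Tail) = { e, r, v, x, λ }.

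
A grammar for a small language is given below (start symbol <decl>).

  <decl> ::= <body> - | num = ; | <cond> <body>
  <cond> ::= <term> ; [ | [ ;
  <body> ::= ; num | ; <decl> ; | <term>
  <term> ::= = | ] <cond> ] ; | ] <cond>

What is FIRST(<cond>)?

From <cond> ::= <term> ; [: add FIRST(<term>) = { =, ] }.
<cond> ::= [ ; contributes {[}.
Union: FIRST(<cond>) = { =, [, ] }.

{ =, [, ] }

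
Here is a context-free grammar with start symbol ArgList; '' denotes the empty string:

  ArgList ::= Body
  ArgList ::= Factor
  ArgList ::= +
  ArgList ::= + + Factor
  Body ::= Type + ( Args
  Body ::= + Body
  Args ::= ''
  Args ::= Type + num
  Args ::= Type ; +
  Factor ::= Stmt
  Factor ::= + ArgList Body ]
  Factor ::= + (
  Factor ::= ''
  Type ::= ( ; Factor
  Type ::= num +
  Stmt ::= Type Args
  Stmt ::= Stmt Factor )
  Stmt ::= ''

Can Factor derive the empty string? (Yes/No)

Yes

Factor has an ''-production, so Factor ⇒ ''.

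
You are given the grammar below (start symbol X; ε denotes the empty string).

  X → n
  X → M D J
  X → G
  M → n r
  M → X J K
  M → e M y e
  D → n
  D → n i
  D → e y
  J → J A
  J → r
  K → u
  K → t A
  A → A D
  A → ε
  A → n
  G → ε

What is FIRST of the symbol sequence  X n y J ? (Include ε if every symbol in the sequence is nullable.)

Add FIRST(X)\{ε} = { e, n, r }; X is nullable, continue.
n is a terminal; add {n} and stop.

{ e, n, r }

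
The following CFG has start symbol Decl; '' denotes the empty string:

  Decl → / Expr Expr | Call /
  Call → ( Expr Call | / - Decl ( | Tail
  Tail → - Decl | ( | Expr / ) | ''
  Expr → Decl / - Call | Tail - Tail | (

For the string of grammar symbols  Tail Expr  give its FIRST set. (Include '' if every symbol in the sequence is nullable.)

{ (, -, / }

Add FIRST(Tail)\{''} = { (, -, / }; Tail is nullable, continue.
Add FIRST(Expr) = { (, -, / }; Expr is not nullable, stop.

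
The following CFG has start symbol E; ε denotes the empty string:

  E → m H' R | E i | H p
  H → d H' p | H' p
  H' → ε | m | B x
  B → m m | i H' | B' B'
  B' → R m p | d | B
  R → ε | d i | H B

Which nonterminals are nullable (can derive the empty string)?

Directly nullable (have an ε-production): H', R.
No other nonterminal has a production whose RHS symbols are all nullable.

{ H', R }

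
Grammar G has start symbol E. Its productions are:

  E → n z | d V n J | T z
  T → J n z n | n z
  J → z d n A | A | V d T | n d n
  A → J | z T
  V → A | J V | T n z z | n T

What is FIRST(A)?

From A → J: add FIRST(J) = { n, z }.
A → z T contributes {z}.
Union: FIRST(A) = { n, z }.

{ n, z }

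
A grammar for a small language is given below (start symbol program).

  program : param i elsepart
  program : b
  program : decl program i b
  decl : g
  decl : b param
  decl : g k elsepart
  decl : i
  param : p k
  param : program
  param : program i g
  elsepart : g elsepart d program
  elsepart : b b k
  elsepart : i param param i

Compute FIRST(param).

{ b, g, i, p }

param : p k contributes {p}.
From param : program: add FIRST(program) = { b, g, i, p }.
From param : program i g: add FIRST(program) = { b, g, i, p }.
Union: FIRST(param) = { b, g, i, p }.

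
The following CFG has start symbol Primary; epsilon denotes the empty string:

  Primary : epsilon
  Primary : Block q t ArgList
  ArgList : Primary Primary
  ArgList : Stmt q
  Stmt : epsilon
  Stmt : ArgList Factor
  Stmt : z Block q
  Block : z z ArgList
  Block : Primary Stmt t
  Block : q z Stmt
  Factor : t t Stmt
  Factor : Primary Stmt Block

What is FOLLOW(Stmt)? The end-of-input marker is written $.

{ q, t, z }

In ArgList : Stmt q: add FIRST(q) = { q }.
In Block : Primary Stmt t: add FIRST(t) = { t }.
In Block : q z Stmt: Stmt is at the end, add FOLLOW(Block) = { q, t, z }.
In Factor : t t Stmt: Stmt is at the end, add FOLLOW(Factor) = { q, t, z }.
In Factor : Primary Stmt Block: add FIRST(Block) = { q, t, z }.
Union: FOLLOW(Stmt) = { q, t, z }.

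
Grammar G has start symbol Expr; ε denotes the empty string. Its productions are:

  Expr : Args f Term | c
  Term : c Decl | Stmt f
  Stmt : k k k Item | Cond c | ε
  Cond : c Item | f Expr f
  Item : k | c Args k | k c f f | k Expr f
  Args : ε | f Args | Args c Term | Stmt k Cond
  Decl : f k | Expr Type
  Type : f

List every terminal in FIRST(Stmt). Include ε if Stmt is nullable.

Stmt : k k k Item contributes {k}.
From Stmt : Cond c: add FIRST(Cond) = { c, f }.
Stmt : ε contributes ε.
Union: FIRST(Stmt) = { c, f, k, ε }.

{ c, f, k, ε }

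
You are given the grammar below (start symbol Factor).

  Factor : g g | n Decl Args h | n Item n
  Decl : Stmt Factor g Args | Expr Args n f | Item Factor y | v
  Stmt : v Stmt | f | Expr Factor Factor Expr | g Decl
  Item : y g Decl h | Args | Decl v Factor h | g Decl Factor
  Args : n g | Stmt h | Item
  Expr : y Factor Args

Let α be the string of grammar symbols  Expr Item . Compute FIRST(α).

Add FIRST(Expr) = { y }; Expr is not nullable, stop.

{ y }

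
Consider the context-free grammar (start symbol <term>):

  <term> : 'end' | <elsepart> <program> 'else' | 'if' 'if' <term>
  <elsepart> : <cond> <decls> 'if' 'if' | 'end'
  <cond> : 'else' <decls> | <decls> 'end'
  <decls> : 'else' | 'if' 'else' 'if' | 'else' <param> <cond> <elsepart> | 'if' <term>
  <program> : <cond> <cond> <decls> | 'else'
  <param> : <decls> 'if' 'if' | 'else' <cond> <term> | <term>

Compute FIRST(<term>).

<term> : 'end' contributes {'end'}.
From <term> : <elsepart> <program> 'else': add FIRST(<elsepart>) = { 'else', 'end', 'if' }.
<term> : 'if' 'if' <term> contributes {'if'}.
Union: FIRST(<term>) = { 'else', 'end', 'if' }.

{ 'else', 'end', 'if' }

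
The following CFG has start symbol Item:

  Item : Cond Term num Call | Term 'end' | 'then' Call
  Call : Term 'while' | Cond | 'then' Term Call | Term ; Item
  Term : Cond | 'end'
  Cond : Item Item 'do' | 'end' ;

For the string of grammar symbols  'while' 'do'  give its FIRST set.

'while' is a terminal; add {'while'} and stop.

{ 'while' }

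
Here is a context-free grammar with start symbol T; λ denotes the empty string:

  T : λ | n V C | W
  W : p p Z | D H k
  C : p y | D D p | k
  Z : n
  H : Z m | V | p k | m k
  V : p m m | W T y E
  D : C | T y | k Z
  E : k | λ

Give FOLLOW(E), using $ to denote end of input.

In V : W T y E: E is at the end, add FOLLOW(V) = { k, n, p, y }.
Union: FOLLOW(E) = { k, n, p, y }.

{ k, n, p, y }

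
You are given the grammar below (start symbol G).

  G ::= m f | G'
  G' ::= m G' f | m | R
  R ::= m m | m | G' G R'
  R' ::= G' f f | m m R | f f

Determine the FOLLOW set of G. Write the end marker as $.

{ $, f, m }

G is the start symbol, so $ ∈ FOLLOW(G).
In R ::= G' G R': add FIRST(R') = { f, m }.
Union: FOLLOW(G) = { $, f, m }.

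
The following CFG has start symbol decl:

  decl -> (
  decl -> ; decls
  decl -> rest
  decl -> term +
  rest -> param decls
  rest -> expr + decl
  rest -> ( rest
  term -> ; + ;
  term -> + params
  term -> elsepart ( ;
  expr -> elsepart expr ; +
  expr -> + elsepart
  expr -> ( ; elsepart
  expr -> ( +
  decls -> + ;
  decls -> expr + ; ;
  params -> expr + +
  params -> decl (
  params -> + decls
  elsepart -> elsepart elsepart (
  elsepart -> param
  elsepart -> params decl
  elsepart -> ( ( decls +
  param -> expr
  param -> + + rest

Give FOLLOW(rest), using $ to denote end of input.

In decl -> rest: rest is at the end, add FOLLOW(decl) = { $, (, +, ; }.
In rest -> ( rest: rest is at the end, add FOLLOW(rest) = { $, (, +, ; }.
In param -> + + rest: rest is at the end, add FOLLOW(param) = { (, +, ; }.
Union: FOLLOW(rest) = { $, (, +, ; }.

{ $, (, +, ; }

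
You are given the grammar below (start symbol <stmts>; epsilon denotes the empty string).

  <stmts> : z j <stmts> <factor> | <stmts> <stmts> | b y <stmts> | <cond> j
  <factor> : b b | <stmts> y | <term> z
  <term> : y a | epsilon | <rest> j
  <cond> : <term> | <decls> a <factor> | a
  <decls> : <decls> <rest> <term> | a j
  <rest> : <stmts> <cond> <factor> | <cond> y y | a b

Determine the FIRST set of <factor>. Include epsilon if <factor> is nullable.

{ a, b, j, y, z }

<factor> : b b contributes {b}.
From <factor> : <stmts> y: add FIRST(<stmts>) = { a, b, j, y, z }.
From <factor> : <term> z: <term> nullable, take FIRST(<term>) ∪ {z} = { a, b, j, y, z }.
Union: FIRST(<factor>) = { a, b, j, y, z }.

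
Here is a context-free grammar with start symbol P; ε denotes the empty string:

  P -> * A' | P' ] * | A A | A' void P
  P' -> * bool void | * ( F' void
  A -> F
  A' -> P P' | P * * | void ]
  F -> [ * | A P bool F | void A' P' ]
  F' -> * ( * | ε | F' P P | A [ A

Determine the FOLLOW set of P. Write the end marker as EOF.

{ EOF, *, [, bool, void }

P is the start symbol, so EOF ∈ FOLLOW(P).
In P -> A' void P: P is at the end, add FOLLOW(P) = { EOF, *, [, bool, void }.
In A' -> P P': add FIRST(P') = { * }.
In A' -> P * *: add FIRST(* *) = { * }.
In F -> A P bool F: add FIRST(bool F) = { bool }.
In F' -> F' P P: add FIRST(P) = { *, [, void }.
In F' -> F' P P: P is at the end, add FOLLOW(F') = { *, [, void }.
Union: FOLLOW(P) = { EOF, *, [, bool, void }.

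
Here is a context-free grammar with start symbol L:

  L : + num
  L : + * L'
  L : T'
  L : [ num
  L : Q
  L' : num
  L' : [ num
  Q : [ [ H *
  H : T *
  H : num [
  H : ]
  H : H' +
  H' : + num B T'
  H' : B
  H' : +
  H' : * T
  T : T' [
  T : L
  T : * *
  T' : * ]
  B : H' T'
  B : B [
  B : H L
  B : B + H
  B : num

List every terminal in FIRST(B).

{ *, +, [, ], num }

From B : H' T': add FIRST(H') = { *, +, [, ], num }.
From B : B [: add FIRST(B) = { *, +, [, ], num }.
From B : H L: add FIRST(H) = { *, +, [, ], num }.
From B : B + H: add FIRST(B) = { *, +, [, ], num }.
B : num contributes {num}.
Union: FIRST(B) = { *, +, [, ], num }.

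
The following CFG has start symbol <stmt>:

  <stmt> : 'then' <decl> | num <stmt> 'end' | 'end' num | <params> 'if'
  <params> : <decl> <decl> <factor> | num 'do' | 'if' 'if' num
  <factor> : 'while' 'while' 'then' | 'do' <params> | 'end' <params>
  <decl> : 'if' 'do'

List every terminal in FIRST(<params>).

From <params> : <decl> <decl> <factor>: add FIRST(<decl>) = { 'if' }.
<params> : num 'do' contributes {num}.
<params> : 'if' 'if' num contributes {'if'}.
Union: FIRST(<params>) = { 'if', num }.

{ 'if', num }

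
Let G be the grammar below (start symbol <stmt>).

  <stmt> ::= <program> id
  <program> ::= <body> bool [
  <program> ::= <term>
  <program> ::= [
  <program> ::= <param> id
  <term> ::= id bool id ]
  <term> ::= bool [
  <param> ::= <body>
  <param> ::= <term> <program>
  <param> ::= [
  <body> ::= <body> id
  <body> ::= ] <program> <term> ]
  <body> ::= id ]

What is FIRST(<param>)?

{ [, ], bool, id }

From <param> ::= <body>: add FIRST(<body>) = { ], id }.
From <param> ::= <term> <program>: add FIRST(<term>) = { bool, id }.
<param> ::= [ contributes {[}.
Union: FIRST(<param>) = { [, ], bool, id }.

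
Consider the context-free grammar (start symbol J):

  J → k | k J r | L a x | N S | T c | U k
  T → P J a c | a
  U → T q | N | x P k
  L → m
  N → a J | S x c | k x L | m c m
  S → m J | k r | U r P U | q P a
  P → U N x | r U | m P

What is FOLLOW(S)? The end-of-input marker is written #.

In J → N S: S is at the end, add FOLLOW(J) = { #, a, k, m, q, r, x }.
In N → S x c: add FIRST(x c) = { x }.
Union: FOLLOW(S) = { #, a, k, m, q, r, x }.

{ #, a, k, m, q, r, x }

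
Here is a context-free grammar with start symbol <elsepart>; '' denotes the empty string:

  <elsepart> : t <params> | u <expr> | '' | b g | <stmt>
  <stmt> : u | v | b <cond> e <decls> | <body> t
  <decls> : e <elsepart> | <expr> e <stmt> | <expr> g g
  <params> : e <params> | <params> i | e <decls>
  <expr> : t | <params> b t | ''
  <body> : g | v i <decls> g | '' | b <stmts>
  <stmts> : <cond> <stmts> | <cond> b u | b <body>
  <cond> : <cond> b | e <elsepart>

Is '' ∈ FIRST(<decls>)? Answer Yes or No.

Nullable nonterminals: <body>, <elsepart>, <expr>.
No production of <decls> has an RHS whose symbols are all nullable, so <decls> is not nullable.

No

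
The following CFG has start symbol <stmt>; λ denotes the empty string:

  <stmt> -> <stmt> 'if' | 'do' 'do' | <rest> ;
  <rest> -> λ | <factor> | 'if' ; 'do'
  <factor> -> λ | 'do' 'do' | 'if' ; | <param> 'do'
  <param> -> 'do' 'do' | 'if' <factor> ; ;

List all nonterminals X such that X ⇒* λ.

{ <factor>, <rest> }

Directly nullable (have an λ-production): <rest>, <factor>.
No other nonterminal has a production whose RHS symbols are all nullable.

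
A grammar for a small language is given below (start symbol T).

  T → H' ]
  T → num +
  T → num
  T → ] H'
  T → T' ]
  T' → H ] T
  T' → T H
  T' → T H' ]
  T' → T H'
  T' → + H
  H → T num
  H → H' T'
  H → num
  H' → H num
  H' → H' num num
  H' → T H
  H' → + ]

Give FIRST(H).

From H → T num: add FIRST(T) = { +, ], num }.
From H → H' T': add FIRST(H') = { +, ], num }.
H → num contributes {num}.
Union: FIRST(H) = { +, ], num }.

{ +, ], num }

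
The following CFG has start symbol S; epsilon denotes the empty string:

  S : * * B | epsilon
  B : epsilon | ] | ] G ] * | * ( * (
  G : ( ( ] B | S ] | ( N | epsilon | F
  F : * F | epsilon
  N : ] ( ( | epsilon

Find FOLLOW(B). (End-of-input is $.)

{ $, ] }

In S : * * B: B is at the end, add FOLLOW(S) = { $, ] }.
In G : ( ( ] B: B is at the end, add FOLLOW(G) = { ] }.
Union: FOLLOW(B) = { $, ] }.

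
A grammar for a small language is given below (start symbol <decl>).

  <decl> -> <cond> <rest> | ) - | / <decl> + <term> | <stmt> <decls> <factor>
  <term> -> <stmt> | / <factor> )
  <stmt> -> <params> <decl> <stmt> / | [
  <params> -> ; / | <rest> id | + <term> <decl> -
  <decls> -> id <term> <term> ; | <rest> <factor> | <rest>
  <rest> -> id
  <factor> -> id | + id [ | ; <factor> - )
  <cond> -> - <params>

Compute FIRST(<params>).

<params> -> ; / contributes {;}.
From <params> -> <rest> id: add FIRST(<rest>) = { id }.
<params> -> + <term> <decl> - contributes {+}.
Union: FIRST(<params>) = { +, ;, id }.

{ +, ;, id }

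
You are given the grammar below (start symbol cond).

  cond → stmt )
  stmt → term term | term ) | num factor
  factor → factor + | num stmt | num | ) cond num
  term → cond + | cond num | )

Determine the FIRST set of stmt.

{ ), num }

From stmt → term term: add FIRST(term) = { ), num }.
From stmt → term ): add FIRST(term) = { ), num }.
stmt → num factor contributes {num}.
Union: FIRST(stmt) = { ), num }.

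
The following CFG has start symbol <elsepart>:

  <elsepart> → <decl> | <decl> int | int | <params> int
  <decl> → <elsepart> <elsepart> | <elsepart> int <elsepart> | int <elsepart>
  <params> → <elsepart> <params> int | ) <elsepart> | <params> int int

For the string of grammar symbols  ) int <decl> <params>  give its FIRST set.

{ ) }

) is a terminal; add {)} and stop.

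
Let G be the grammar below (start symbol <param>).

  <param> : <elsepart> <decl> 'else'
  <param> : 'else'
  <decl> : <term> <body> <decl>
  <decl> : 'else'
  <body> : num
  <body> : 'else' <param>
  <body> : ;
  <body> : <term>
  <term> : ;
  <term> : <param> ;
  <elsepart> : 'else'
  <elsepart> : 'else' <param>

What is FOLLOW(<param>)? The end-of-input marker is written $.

<param> is the start symbol, so $ ∈ FOLLOW(<param>).
In <body> : 'else' <param>: <param> is at the end, add FOLLOW(<body>) = { 'else', ; }.
In <term> : <param> ;: add FIRST(;) = { ; }.
In <elsepart> : 'else' <param>: <param> is at the end, add FOLLOW(<elsepart>) = { 'else', ; }.
Union: FOLLOW(<param>) = { $, 'else', ; }.

{ $, 'else', ; }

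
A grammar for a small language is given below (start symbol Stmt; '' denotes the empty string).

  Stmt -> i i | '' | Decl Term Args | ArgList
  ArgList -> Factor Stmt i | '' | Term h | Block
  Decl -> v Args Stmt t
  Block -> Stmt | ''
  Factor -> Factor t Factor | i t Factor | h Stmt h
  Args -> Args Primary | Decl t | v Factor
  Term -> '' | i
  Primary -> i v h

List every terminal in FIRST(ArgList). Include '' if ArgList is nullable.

{ h, i, v, '' }

From ArgList -> Factor Stmt i: add FIRST(Factor) = { h, i }.
ArgList -> '' contributes ''.
From ArgList -> Term h: Term nullable, take FIRST(Term) ∪ {h} = { h, i }.
From ArgList -> Block: add FIRST(Block) = { h, i, v, '' } (including '' since Block is nullable).
Union: FIRST(ArgList) = { h, i, v, '' }.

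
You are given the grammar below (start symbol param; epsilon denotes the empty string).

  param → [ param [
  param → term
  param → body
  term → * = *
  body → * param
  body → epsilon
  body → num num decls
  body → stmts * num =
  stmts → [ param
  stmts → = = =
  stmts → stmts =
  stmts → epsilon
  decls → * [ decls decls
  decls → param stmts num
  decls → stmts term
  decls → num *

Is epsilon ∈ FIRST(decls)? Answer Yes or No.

Nullable nonterminals: body, param, stmts.
No production of decls has an RHS whose symbols are all nullable, so decls is not nullable.

No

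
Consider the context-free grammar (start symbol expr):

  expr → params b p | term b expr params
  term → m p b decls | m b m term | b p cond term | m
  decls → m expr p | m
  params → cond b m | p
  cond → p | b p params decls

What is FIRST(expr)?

From expr → params b p: add FIRST(params) = { b, p }.
From expr → term b expr params: add FIRST(term) = { b, m }.
Union: FIRST(expr) = { b, m, p }.

{ b, m, p }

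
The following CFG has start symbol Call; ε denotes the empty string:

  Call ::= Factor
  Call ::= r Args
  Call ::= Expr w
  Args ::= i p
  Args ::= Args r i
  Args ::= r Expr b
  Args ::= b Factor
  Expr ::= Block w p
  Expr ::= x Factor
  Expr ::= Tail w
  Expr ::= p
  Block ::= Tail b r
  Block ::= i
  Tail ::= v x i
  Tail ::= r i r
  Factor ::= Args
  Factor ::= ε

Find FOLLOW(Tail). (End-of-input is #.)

In Expr ::= Tail w: add FIRST(w) = { w }.
In Block ::= Tail b r: add FIRST(b r) = { b }.
Union: FOLLOW(Tail) = { b, w }.

{ b, w }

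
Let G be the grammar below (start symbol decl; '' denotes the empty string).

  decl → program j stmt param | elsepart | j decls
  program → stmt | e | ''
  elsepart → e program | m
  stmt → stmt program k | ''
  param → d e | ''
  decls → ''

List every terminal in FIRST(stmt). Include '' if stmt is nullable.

From stmt → stmt program k: stmt, program nullable, take FIRST(stmt) ∪ FIRST(program) ∪ {k} = { e, k }.
stmt → '' contributes ''.
Union: FIRST(stmt) = { e, k, '' }.

{ e, k, '' }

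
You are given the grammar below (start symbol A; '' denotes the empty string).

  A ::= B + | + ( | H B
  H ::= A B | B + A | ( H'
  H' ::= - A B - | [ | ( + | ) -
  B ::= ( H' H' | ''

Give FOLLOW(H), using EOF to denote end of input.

{ EOF, (, - }

In A ::= H B: add FIRST(B)\{''} = { ( }.
  Since B is nullable, also add FOLLOW(A) = { EOF, (, - }.
Union: FOLLOW(H) = { EOF, (, - }.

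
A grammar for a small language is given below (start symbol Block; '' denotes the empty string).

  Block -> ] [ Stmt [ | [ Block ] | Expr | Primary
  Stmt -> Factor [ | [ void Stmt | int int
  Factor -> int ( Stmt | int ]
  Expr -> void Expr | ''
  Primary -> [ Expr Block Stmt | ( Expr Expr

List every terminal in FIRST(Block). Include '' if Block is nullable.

Block -> ] [ Stmt [ contributes {]}.
Block -> [ Block ] contributes {[}.
From Block -> Expr: add FIRST(Expr) = { void, '' } (including '' since Expr is nullable).
From Block -> Primary: add FIRST(Primary) = { (, [ }.
Union: FIRST(Block) = { (, [, ], void, '' }.

{ (, [, ], void, '' }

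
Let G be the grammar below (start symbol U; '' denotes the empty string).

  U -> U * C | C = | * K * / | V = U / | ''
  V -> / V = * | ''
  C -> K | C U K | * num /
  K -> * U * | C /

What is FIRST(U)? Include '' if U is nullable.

{ *, /, =, '' }

From U -> U * C: U nullable, take FIRST(U) ∪ {*} = { *, /, = }.
From U -> C =: add FIRST(C) = { * }.
U -> * K * / contributes {*}.
From U -> V = U /: V nullable, take FIRST(V) ∪ {=} = { /, = }.
U -> '' contributes ''.
Union: FIRST(U) = { *, /, =, '' }.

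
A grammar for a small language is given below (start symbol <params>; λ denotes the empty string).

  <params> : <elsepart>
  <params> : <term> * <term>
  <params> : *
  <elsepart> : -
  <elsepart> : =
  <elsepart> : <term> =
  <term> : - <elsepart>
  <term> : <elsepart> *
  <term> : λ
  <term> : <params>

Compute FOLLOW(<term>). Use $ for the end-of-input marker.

In <params> : <term> * <term>: add FIRST(* <term>) = { * }.
In <params> : <term> * <term>: <term> is at the end, add FOLLOW(<params>) = { $, *, = }.
In <elsepart> : <term> =: add FIRST(=) = { = }.
Union: FOLLOW(<term>) = { $, *, = }.

{ $, *, = }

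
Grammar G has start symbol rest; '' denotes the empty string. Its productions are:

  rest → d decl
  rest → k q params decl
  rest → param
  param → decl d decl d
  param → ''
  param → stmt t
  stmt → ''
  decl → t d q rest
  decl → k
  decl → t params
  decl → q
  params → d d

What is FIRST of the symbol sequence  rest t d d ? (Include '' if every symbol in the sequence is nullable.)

Add FIRST(rest)\{''} = { d, k, q, t }; rest is nullable, continue.
t is a terminal; add {t} and stop.

{ d, k, q, t }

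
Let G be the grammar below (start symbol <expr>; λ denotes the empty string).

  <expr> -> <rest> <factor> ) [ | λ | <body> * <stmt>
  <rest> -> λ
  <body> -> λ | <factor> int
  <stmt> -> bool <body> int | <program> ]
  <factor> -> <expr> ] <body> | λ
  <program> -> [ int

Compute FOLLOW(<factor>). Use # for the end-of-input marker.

In <expr> -> <rest> <factor> ) [: add FIRST() [) = { ) }.
In <body> -> <factor> int: add FIRST(int) = { int }.
Union: FOLLOW(<factor>) = { ), int }.

{ ), int }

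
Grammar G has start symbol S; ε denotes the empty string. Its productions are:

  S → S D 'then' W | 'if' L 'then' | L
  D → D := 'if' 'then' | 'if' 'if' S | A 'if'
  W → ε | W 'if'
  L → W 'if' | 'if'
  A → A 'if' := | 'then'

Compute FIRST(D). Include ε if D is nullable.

{ 'if', 'then' }

From D → D := 'if' 'then': add FIRST(D) = { 'if', 'then' }.
D → 'if' 'if' S contributes {'if'}.
From D → A 'if': add FIRST(A) = { 'then' }.
Union: FIRST(D) = { 'if', 'then' }.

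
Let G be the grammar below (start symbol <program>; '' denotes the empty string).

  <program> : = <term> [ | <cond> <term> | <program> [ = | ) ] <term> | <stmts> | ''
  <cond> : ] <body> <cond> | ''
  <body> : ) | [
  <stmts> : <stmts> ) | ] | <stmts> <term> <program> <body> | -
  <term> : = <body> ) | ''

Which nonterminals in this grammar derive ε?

Directly nullable (have an ''-production): <program>, <cond>, <term>.
No other nonterminal has a production whose RHS symbols are all nullable.

{ <cond>, <program>, <term> }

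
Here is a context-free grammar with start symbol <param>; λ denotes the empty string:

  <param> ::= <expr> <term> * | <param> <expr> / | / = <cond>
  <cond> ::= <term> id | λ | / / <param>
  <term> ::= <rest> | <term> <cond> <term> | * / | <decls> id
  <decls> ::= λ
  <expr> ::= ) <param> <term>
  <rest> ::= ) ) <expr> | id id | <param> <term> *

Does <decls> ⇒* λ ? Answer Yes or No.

<decls> has an λ-production, so <decls> ⇒ λ.

Yes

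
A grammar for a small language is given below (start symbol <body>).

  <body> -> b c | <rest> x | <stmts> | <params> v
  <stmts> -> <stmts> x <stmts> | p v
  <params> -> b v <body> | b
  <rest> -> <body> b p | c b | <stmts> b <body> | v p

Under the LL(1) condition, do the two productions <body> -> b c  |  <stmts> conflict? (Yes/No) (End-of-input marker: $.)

FIRST(b c) = { b } and FIRST(<stmts>) = { p }.
The FIRST sets are disjoint and neither alternative is nullable — no conflict.

No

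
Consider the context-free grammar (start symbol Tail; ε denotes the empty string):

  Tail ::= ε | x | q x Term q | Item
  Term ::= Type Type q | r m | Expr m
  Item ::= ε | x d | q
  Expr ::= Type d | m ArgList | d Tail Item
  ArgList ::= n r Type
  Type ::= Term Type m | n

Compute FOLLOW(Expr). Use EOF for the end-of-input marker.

In Term ::= Expr m: add FIRST(m) = { m }.
Union: FOLLOW(Expr) = { m }.

{ m }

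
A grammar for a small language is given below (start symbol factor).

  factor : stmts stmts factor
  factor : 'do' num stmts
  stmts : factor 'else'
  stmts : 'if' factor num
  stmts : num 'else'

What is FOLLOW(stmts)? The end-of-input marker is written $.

In factor : stmts stmts factor: add FIRST(stmts factor) = { 'do', 'if', num }.
In factor : stmts stmts factor: add FIRST(factor) = { 'do', 'if', num }.
In factor : 'do' num stmts: stmts is at the end, add FOLLOW(factor) = { $, 'else', num }.
Union: FOLLOW(stmts) = { $, 'do', 'else', 'if', num }.

{ $, 'do', 'else', 'if', num }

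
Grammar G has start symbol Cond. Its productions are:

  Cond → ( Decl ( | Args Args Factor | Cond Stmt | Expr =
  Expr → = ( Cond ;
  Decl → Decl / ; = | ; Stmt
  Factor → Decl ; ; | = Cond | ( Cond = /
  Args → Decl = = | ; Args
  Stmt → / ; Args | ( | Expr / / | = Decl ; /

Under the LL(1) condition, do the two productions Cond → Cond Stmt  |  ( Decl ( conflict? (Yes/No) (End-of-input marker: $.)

Yes

FIRST(Cond Stmt) = { (, ;, = } and FIRST(( Decl () = { ( }.
Both contain (, so the two alternatives are not disjoint — LL(1) conflict.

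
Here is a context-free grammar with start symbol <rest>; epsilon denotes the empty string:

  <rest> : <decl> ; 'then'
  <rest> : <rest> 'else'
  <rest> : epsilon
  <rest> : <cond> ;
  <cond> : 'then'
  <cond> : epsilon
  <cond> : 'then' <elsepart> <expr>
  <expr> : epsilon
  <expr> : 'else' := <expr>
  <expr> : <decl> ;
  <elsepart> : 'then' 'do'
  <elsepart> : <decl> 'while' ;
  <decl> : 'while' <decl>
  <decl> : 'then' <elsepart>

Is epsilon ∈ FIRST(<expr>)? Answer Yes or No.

Yes

<expr> has an epsilon-production, so <expr> ⇒ epsilon.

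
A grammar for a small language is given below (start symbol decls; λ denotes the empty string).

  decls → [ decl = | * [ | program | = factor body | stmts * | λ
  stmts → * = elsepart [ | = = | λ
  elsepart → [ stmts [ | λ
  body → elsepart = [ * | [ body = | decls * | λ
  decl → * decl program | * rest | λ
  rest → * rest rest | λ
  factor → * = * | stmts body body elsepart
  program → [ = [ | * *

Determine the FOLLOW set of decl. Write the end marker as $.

{ *, =, [ }

In decls → [ decl =: add FIRST(=) = { = }.
In decl → * decl program: add FIRST(program) = { *, [ }.
Union: FOLLOW(decl) = { *, =, [ }.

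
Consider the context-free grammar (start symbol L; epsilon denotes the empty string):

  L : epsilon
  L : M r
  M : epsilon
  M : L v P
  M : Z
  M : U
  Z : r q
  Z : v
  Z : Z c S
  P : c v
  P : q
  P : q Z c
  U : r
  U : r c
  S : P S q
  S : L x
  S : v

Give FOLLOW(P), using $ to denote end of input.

{ c, q, r, v, x }

In M : L v P: P is at the end, add FOLLOW(M) = { r }.
In S : P S q: add FIRST(S q) = { c, q, r, v, x }.
Union: FOLLOW(P) = { c, q, r, v, x }.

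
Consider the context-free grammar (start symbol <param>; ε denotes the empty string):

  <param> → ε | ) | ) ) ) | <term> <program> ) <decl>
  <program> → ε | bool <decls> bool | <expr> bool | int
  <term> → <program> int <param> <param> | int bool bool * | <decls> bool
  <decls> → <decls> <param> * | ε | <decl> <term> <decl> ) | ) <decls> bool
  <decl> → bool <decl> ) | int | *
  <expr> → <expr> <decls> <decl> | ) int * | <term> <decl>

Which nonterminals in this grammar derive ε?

{ <decls>, <param>, <program> }

Directly nullable (have an ε-production): <param>, <program>, <decls>.
No other nonterminal has a production whose RHS symbols are all nullable.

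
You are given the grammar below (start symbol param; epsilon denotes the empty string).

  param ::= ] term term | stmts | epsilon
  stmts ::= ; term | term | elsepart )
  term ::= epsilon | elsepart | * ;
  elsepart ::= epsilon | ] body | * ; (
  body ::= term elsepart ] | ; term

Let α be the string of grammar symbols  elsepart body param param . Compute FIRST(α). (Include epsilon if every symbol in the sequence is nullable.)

{ *, ;, ] }

Add FIRST(elsepart)\{epsilon} = { *, ] }; elsepart is nullable, continue.
Add FIRST(body) = { *, ;, ] }; body is not nullable, stop.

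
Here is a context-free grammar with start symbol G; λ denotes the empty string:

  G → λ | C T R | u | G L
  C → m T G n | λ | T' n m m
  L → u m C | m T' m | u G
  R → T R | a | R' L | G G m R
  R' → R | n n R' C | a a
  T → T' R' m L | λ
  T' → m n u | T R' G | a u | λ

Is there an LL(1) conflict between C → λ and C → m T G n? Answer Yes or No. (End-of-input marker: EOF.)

Yes

FIRST(λ) = { λ } and FIRST(m T G n) = { m }.
The first alternative is nullable and FOLLOW(C) = { EOF, a, m, n, u } shares m with FIRST of the second — conflict.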